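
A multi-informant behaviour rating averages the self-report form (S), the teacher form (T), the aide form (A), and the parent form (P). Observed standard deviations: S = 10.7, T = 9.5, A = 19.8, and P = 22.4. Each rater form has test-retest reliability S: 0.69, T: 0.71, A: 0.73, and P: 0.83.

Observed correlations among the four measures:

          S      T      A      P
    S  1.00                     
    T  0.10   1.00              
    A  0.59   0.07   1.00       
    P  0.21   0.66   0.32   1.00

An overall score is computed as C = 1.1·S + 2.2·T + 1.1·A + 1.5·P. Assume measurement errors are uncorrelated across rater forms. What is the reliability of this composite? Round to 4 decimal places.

0.8822

Var(C) = 1.1²·10.7² + 2.2²·9.5² + 1.1²·19.8² + 1.5²·22.4² + 2·[2.42·10.7·9.5·0.10 + 1.21·10.7·19.8·0.59 + 1.65·10.7·22.4·0.21 + 2.42·9.5·19.8·0.07 + 3.3·9.5·22.4·0.66 + 1.65·19.8·22.4·0.32] = 2178.67 + 1976.83 = 4155.5.
Under uncorrelated errors the observed covariances equal the true-score covariances, so only the own-variance terms attenuate.
True-score variance = [1.1²·10.7²·0.69 + 2.2²·9.5²·0.71 + 1.1²·19.8²·0.73 + 1.5²·22.4²·0.83] + 1976.83 = 1689.05 + 1976.83 = 3665.88.
Reliability = 3665.88 / 4155.5 = 0.8822.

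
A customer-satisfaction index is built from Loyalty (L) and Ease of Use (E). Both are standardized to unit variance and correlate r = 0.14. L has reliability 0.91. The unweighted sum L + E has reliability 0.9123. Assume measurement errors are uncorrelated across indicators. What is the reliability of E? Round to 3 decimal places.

0.890

Var(L+E) = 2 + 2·0.14 = 2.280.
True-score variance = ρ_L + ρ_E + 2·0.14, so 0.9123 = (0.91 + ρ_E + 0.28) / 2.280.
ρ_E = 0.9123·2.280 − 0.91 − 0.28 = 0.890.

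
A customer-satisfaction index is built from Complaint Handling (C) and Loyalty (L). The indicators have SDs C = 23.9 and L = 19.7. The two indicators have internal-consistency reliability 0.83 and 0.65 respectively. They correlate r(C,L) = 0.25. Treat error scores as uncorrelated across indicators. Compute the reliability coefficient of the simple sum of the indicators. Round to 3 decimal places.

0.805

Var(C+L) = 23.9² + 19.7² + 2·[23.9·19.7·0.25] = 959.3 + 235.415 = 1194.71.
With uncorrelated errors the cross-covariances are all true-score covariance, so they carry over unchanged; only the diagonal terms shrink to ρᵢσᵢ².
True-score variance = [23.9²·0.83 + 19.7²·0.65] + 235.415 = 726.363 + 235.415 = 961.778.
Reliability = 961.778 / 1194.71 = 0.805.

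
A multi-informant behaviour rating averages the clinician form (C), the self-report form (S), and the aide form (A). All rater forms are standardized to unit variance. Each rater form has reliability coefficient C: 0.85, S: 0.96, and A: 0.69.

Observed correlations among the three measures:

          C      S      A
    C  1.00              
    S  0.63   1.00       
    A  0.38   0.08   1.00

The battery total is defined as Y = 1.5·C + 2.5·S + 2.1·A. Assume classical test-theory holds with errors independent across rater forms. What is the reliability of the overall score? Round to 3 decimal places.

0.906

Var(Y) = 1.5² + 2.5² + 2.1² + 2·[3.75·0.63 + 3.15·0.38 + 5.25·0.08] = 12.91 + 7.959 = 20.869.
Because errors are independent across components, Cov(Tᵢ,Tⱼ) = Cov(Xᵢ,Xⱼ); the off-diagonal part of the true-score variance is the same as above.
True-score variance = [1.5²·0.85 + 2.5²·0.96 + 2.1²·0.69] + 7.959 = 10.9554 + 7.959 = 18.9144.
Reliability = 18.9144 / 20.869 = 0.906.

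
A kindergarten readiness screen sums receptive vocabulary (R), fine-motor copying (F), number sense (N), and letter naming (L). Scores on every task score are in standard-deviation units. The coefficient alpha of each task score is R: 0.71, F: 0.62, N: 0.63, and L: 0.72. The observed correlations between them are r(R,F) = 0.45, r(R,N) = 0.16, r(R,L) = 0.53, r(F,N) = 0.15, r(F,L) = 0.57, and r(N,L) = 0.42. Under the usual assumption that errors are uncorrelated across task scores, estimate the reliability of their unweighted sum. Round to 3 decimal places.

Var(R+F+N+L) = 4 + 2·[0.45 + 0.16 + 0.53 + 0.15 + 0.57 + 0.42] = 4 + 4.56 = 8.56.
Because errors are independent across components, Cov(Tᵢ,Tⱼ) = Cov(Xᵢ,Xⱼ); the off-diagonal part of the true-score variance is the same as above.
True-score variance = [0.71 + 0.62 + 0.63 + 0.72] + 4.56 = 2.68 + 4.56 = 7.24.
Reliability = 7.24 / 8.56 = 0.846.

0.846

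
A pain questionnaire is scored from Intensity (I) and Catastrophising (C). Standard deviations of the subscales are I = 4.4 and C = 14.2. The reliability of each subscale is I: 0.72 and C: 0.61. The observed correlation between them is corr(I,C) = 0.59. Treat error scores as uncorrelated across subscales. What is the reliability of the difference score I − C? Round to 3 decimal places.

0.429

Var(I−C) = 4.4² + 14.2² − 2·4.4·14.2·0.59 = 221 − 73.7264 = 147.274.
Under uncorrelated errors the observed covariances equal the true-score covariances, so only the own-variance terms attenuate.
True-score variance = [4.4²·0.72 + 14.2²·0.61] − 73.7264 = 136.94 − 73.7264 = 63.2132.
Reliability = 63.2132 / 147.274 = 0.429.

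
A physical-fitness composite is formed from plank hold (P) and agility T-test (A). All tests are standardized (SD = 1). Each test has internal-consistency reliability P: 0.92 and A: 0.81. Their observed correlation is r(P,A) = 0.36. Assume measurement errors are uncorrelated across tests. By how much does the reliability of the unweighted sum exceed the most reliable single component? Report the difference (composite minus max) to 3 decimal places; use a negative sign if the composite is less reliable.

-0.019

Var(sum) = 2 + 0.72 = 2.72; true-score variance = 1.73 + 0.72 = 2.45; composite reliability = 0.9007.
Max component reliability = 0.9200.
Difference = 0.9007 − 0.9200 = -0.019.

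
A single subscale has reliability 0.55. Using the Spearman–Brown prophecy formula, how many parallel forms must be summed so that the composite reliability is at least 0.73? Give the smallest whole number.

3

k ≥ ρ*(1−ρ₁)/(ρ₁(1−ρ*)) = 0.73·0.45 / (0.55·0.27) = 2.212.
Smallest integer k = 3.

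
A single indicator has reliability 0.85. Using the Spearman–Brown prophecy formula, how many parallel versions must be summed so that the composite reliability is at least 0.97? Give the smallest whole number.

k ≥ ρ*(1−ρ₁)/(ρ₁(1−ρ*)) = 0.97·0.15 / (0.85·0.03) = 5.706.
Smallest integer k = 6.

6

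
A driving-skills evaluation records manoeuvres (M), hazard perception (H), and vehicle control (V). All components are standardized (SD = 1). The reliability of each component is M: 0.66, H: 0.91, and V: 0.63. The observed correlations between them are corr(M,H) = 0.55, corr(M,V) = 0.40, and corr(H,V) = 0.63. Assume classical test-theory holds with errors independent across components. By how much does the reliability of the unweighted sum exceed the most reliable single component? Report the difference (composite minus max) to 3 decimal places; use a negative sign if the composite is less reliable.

-0.040

Var(sum) = 3 + 3.16 = 6.16; true-score variance = 2.2 + 3.16 = 5.36; composite reliability = 0.8701.
Max component reliability = 0.9100.
Difference = 0.8701 − 0.9100 = -0.040.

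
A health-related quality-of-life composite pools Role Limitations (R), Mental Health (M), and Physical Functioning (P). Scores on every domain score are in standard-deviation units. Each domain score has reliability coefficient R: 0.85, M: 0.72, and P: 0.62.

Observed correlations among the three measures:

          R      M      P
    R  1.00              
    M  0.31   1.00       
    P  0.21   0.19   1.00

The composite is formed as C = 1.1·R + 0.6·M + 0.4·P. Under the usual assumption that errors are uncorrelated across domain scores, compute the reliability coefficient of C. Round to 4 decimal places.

0.8579

Var(C) = 1.1² + 0.6² + 0.4² + 2·[0.66·0.31 + 0.44·0.21 + 0.24·0.19] = 1.73 + 0.6852 = 2.4152.
With uncorrelated errors the cross-covariances are all true-score covariance, so they carry over unchanged; only the diagonal terms shrink to ρᵢσᵢ².
True-score variance = [1.1²·0.85 + 0.6²·0.72 + 0.4²·0.62] + 0.6852 = 1.3869 + 0.6852 = 2.0721.
Reliability = 2.0721 / 2.4152 = 0.8579.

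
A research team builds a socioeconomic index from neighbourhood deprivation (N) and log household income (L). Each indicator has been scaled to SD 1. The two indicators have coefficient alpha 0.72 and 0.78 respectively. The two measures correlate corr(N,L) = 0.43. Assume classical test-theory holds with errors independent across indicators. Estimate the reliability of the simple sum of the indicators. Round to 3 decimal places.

0.825

Var(N+L) = 2 + 2·[0.43] = 2 + 0.86 = 2.86.
Under uncorrelated errors the observed covariances equal the true-score covariances, so only the own-variance terms attenuate.
True-score variance = [0.72 + 0.78] + 0.86 = 1.5 + 0.86 = 2.36.
Reliability = 2.36 / 2.86 = 0.825.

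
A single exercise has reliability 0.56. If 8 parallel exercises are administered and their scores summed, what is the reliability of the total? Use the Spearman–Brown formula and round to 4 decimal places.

0.9106

ρ_k = kρ / (1 + (k−1)ρ) = 8·0.56 / (1 + 7·0.56) = 4.480 / 4.920 = 0.9106.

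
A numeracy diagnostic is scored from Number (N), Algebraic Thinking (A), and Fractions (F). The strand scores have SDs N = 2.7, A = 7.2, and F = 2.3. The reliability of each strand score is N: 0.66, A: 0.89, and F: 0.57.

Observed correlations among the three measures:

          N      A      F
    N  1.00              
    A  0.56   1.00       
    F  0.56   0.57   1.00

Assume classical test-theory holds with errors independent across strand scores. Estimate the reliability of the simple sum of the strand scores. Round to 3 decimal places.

Var(N+A+F) = 2.7² + 7.2² + 2.3² + 2·[2.7·7.2·0.56 + 2.7·2.3·0.56 + 7.2·2.3·0.57] = 64.42 + 47.6064 = 112.026.
Because errors are independent across components, Cov(Tᵢ,Tⱼ) = Cov(Xᵢ,Xⱼ); the off-diagonal part of the true-score variance is the same as above.
True-score variance = [2.7²·0.66 + 7.2²·0.89 + 2.3²·0.57] + 47.6064 = 53.9643 + 47.6064 = 101.571.
Reliability = 101.571 / 112.026 = 0.907.

0.907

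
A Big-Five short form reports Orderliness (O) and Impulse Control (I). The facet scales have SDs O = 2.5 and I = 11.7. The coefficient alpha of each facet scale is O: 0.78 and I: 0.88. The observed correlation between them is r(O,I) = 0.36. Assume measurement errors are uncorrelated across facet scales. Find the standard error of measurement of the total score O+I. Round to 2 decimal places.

Var(total) = 143.14 + 21.06 = 164.2.
True-score variance = 125.338 + 21.06 = 146.398, so reliability = 0.8916.
Error variance = 164.2 − 146.398 = 17.8018; SEM = √17.8018 = 4.22.

4.22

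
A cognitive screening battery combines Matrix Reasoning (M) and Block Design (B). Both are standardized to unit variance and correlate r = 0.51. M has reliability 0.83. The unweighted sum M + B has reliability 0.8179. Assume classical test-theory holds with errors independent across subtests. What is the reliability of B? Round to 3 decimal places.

Var(M+B) = 2 + 2·0.51 = 3.020.
True-score variance = ρ_M + ρ_B + 2·0.51, so 0.8179 = (0.83 + ρ_B + 1.02) / 3.020.
ρ_B = 0.8179·3.020 − 0.83 − 1.02 = 0.620.

0.620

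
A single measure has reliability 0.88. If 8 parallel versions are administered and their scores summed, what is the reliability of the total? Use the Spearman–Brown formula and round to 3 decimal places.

ρ_k = kρ / (1 + (k−1)ρ) = 8·0.88 / (1 + 7·0.88) = 7.040 / 7.160 = 0.983.

0.983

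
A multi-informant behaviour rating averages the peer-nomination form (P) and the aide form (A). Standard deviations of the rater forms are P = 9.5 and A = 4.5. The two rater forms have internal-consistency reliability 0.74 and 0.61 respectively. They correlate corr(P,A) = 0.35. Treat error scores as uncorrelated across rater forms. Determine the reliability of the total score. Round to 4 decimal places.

Var(P+A) = 9.5² + 4.5² + 2·[9.5·4.5·0.35] = 110.5 + 29.925 = 140.425.
Because errors are independent across components, Cov(Tᵢ,Tⱼ) = Cov(Xᵢ,Xⱼ); the off-diagonal part of the true-score variance is the same as above.
True-score variance = [9.5²·0.74 + 4.5²·0.61] + 29.925 = 79.1375 + 29.925 = 109.062.
Reliability = 109.062 / 140.425 = 0.7767.

0.7767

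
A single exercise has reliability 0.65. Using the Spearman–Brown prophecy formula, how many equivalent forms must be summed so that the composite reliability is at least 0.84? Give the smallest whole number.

3

k ≥ ρ*(1−ρ₁)/(ρ₁(1−ρ*)) = 0.84·0.35 / (0.65·0.16) = 2.827.
Smallest integer k = 3.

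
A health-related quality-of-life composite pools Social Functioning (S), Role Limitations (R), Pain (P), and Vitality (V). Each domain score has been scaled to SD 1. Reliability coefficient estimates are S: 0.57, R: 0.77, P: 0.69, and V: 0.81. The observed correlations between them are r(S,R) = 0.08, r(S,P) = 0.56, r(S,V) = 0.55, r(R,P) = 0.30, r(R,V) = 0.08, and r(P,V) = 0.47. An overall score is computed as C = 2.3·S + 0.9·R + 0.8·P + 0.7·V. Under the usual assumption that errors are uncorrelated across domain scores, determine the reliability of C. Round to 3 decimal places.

0.779

Var(C) = 2.3² + 0.9² + 0.8² + 0.7² + 2·[2.07·0.08 + 1.84·0.56 + 1.61·0.55 + 0.72·0.30 + 0.63·0.08 + 0.56·0.47] = 7.23 + 5.2222 = 12.4522.
Because errors are independent across components, Cov(Tᵢ,Tⱼ) = Cov(Xᵢ,Xⱼ); the off-diagonal part of the true-score variance is the same as above.
True-score variance = [2.3²·0.57 + 0.9²·0.77 + 0.8²·0.69 + 0.7²·0.81] + 5.2222 = 4.4775 + 5.2222 = 9.6997.
Reliability = 9.6997 / 12.4522 = 0.779.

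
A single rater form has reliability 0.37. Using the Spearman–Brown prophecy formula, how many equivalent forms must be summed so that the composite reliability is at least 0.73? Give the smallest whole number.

5

k ≥ ρ*(1−ρ₁)/(ρ₁(1−ρ*)) = 0.73·0.63 / (0.37·0.27) = 4.604.
Smallest integer k = 5.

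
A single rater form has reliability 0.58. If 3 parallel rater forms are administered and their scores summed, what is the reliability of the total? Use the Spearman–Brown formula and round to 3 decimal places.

ρ_k = kρ / (1 + (k−1)ρ) = 3·0.58 / (1 + 2·0.58) = 1.740 / 2.160 = 0.806.

0.806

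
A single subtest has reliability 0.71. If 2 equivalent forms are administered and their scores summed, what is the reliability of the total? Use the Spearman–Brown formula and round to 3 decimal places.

ρ_k = kρ / (1 + (k−1)ρ) = 2·0.71 / (1 + 1·0.71) = 1.420 / 1.710 = 0.830.

0.830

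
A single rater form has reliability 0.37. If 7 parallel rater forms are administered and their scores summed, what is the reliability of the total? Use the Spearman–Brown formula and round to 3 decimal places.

0.804

ρ_k = kρ / (1 + (k−1)ρ) = 7·0.37 / (1 + 6·0.37) = 2.590 / 3.220 = 0.804.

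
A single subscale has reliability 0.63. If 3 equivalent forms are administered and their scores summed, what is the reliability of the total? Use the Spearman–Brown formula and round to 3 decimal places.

ρ_k = kρ / (1 + (k−1)ρ) = 3·0.63 / (1 + 2·0.63) = 1.890 / 2.260 = 0.836.

0.836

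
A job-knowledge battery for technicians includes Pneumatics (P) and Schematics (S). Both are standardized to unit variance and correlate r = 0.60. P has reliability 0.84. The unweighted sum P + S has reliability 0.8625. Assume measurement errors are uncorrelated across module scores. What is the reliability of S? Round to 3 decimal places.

Var(P+S) = 2 + 2·0.60 = 3.200.
True-score variance = ρ_P + ρ_S + 2·0.60, so 0.8625 = (0.84 + ρ_S + 1.20) / 3.200.
ρ_S = 0.8625·3.200 − 0.84 − 1.20 = 0.720.

0.720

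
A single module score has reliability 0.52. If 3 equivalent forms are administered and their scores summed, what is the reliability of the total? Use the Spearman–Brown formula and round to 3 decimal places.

0.765

ρ_k = kρ / (1 + (k−1)ρ) = 3·0.52 / (1 + 2·0.52) = 1.560 / 2.040 = 0.765.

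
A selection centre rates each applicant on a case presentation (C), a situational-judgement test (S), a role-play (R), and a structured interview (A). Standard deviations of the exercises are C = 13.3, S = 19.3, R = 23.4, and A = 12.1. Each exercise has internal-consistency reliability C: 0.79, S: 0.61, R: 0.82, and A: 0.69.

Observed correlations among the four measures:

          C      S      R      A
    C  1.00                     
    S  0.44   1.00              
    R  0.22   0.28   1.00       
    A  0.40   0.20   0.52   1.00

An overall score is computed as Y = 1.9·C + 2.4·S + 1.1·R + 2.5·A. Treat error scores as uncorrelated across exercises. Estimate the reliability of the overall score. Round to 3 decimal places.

0.835

Var(Y) = 1.9²·13.3² + 2.4²·19.3² + 1.1²·23.4² + 2.5²·12.1² + 2·[4.56·13.3·19.3·0.44 + 2.09·13.3·23.4·0.22 + 4.75·13.3·12.1·0.40 + 2.64·19.3·23.4·0.28 + 6·19.3·12.1·0.20 + 2.75·23.4·12.1·0.52] = 4361.73 + 3965.7 = 8327.43.
With uncorrelated errors the cross-covariances are all true-score covariance, so they carry over unchanged; only the diagonal terms shrink to ρᵢσᵢ².
True-score variance = [1.9²·13.3²·0.79 + 2.4²·19.3²·0.61 + 1.1²·23.4²·0.82 + 2.5²·12.1²·0.69] + 3965.7 = 2987.94 + 3965.7 = 6953.64.
Reliability = 6953.64 / 8327.43 = 0.835.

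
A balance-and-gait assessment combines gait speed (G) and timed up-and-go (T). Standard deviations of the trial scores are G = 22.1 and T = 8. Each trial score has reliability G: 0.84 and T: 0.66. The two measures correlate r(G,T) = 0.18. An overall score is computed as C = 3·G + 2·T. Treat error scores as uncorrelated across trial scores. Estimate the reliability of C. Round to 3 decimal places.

Var(C) = 3²·22.1² + 2²·8² + 2·[6·22.1·8·0.18] = 4651.69 + 381.888 = 5033.58.
Because errors are independent across components, Cov(Tᵢ,Tⱼ) = Cov(Xᵢ,Xⱼ); the off-diagonal part of the true-score variance is the same as above.
True-score variance = [3²·22.1²·0.84 + 2²·8²·0.66] + 381.888 = 3861.34 + 381.888 = 4243.23.
Reliability = 4243.23 / 5033.58 = 0.843.

0.843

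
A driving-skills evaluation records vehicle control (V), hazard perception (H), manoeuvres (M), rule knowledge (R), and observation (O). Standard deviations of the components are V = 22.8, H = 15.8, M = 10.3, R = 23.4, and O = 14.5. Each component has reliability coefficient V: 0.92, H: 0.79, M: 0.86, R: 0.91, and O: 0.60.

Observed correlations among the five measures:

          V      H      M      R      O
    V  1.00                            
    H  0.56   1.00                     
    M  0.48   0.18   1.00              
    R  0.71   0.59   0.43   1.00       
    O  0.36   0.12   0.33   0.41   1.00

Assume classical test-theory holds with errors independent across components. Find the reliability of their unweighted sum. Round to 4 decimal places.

Var(V+H+M+R+O) = 22.8² + 15.8² + 10.3² + 23.4² + 14.5² + 2·[22.8·15.8·0.56 + 22.8·10.3·0.48 + 22.8·23.4·0.71 + 22.8·14.5·0.36 + 15.8·10.3·0.18 + 15.8·23.4·0.59 + 15.8·14.5·0.12 + 10.3·23.4·0.43 + 10.3·14.5·0.33 + 23.4·14.5·0.41] = 1633.38 + 2758.46 = 4391.84.
With uncorrelated errors the cross-covariances are all true-score covariance, so they carry over unchanged; only the diagonal terms shrink to ρᵢσᵢ².
True-score variance = [22.8²·0.92 + 15.8²·0.79 + 10.3²·0.86 + 23.4²·0.91 + 14.5²·0.60] + 2758.46 = 1391.14 + 2758.46 = 4149.6.
Reliability = 4149.6 / 4391.84 = 0.9448.

0.9448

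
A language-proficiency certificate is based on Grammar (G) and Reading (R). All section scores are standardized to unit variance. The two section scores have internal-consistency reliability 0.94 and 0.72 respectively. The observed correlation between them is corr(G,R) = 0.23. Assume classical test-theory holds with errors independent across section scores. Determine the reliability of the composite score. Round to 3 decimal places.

0.862

Var(G+R) = 2 + 2·[0.23] = 2 + 0.46 = 2.46.
Because errors are independent across components, Cov(Tᵢ,Tⱼ) = Cov(Xᵢ,Xⱼ); the off-diagonal part of the true-score variance is the same as above.
True-score variance = [0.94 + 0.72] + 0.46 = 1.66 + 0.46 = 2.12.
Reliability = 2.12 / 2.46 = 0.862.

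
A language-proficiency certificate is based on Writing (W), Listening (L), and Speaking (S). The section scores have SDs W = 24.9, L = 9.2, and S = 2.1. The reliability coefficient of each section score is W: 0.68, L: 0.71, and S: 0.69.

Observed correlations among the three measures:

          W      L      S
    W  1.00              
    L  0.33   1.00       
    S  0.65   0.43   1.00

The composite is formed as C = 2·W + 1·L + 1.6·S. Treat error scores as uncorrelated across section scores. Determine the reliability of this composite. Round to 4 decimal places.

0.7369

Var(C) = 2²·24.9² + 9.2² + 1.6²·2.1² + 2·[2·24.9·9.2·0.33 + 3.2·24.9·2.1·0.65 + 1.6·9.2·2.1·0.43] = 2575.97 + 546.496 = 3122.47.
With uncorrelated errors the cross-covariances are all true-score covariance, so they carry over unchanged; only the diagonal terms shrink to ρᵢσᵢ².
True-score variance = [2²·24.9²·0.68 + 9.2²·0.71 + 1.6²·2.1²·0.69] + 546.496 = 1754.31 + 546.496 = 2300.81.
Reliability = 2300.81 / 3122.47 = 0.7369.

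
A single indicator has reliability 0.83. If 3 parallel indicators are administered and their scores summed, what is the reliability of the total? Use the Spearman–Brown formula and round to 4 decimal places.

ρ_k = kρ / (1 + (k−1)ρ) = 3·0.83 / (1 + 2·0.83) = 2.490 / 2.660 = 0.9361.

0.9361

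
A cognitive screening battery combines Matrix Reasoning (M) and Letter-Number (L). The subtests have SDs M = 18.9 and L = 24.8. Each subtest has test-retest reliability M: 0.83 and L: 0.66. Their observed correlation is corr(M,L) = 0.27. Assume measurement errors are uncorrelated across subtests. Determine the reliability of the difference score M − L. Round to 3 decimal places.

Var(M−L) = 18.9² + 24.8² − 2·18.9·24.8·0.27 = 972.25 − 253.109 = 719.141.
With uncorrelated errors the cross-covariances are all true-score covariance, so they carry over unchanged; only the diagonal terms shrink to ρᵢσᵢ².
True-score variance = [18.9²·0.83 + 24.8²·0.66] − 253.109 = 702.411 − 253.109 = 449.302.
Reliability = 449.302 / 719.141 = 0.625.

0.625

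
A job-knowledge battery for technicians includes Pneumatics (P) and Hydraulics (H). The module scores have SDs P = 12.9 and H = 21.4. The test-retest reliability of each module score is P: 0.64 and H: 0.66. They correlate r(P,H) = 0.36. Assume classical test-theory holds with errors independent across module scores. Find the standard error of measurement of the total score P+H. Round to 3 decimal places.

14.684

Var(total) = 624.37 + 198.763 = 823.133.
True-score variance = 408.756 + 198.763 = 607.519, so reliability = 0.7381.
Error variance = 823.133 − 607.519 = 215.614; SEM = √215.614 = 14.684.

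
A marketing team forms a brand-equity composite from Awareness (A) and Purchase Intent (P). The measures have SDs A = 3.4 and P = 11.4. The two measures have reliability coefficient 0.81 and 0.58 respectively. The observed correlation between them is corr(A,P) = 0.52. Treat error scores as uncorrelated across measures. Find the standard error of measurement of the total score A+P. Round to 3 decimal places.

7.535

Var(total) = 141.52 + 40.3104 = 181.83.
True-score variance = 84.7404 + 40.3104 = 125.051, so reliability = 0.6877.
Error variance = 181.83 − 125.051 = 56.7796; SEM = √56.7796 = 7.535.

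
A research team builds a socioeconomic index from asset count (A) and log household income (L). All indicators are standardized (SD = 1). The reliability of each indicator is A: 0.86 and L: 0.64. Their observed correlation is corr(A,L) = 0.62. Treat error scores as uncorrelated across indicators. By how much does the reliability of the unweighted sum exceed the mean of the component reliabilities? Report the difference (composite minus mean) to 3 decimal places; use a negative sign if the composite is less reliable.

0.096

Var(sum) = 2 + 1.24 = 3.24; true-score variance = 1.5 + 1.24 = 2.74; composite reliability = 0.8457.
Mean component reliability = 0.7500.
Difference = 0.8457 − 0.7500 = 0.096.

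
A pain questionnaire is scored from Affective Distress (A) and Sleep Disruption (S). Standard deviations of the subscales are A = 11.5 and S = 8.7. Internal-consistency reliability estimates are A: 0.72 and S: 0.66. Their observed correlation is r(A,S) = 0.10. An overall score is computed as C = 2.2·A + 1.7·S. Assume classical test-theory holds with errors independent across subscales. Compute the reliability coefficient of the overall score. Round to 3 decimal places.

Var(C) = 2.2²·11.5² + 1.7²·8.7² + 2·[3.74·11.5·8.7·0.10] = 858.834 + 74.8374 = 933.672.
Because errors are independent across components, Cov(Tᵢ,Tⱼ) = Cov(Xᵢ,Xⱼ); the off-diagonal part of the true-score variance is the same as above.
True-score variance = [2.2²·11.5²·0.72 + 1.7²·8.7²·0.66] + 74.8374 = 605.236 + 74.8374 = 680.073.
Reliability = 680.073 / 933.672 = 0.728.

0.728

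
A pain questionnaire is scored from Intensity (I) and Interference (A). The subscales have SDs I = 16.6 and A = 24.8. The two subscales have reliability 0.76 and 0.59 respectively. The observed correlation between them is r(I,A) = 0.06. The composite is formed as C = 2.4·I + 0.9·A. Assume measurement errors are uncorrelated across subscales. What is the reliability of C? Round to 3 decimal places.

0.733

Var(C) = 2.4²·16.6² + 0.9²·24.8² + 2·[2.16·16.6·24.8·0.06] = 2085.41 + 106.707 = 2192.12.
Under uncorrelated errors the observed covariances equal the true-score covariances, so only the own-variance terms attenuate.
True-score variance = [2.4²·16.6²·0.76 + 0.9²·24.8²·0.59] + 106.707 = 1500.22 + 106.707 = 1606.93.
Reliability = 1606.93 / 2192.12 = 0.733.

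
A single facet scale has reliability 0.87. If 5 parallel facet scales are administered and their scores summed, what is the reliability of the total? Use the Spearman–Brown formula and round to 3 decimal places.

0.971

ρ_k = kρ / (1 + (k−1)ρ) = 5·0.87 / (1 + 4·0.87) = 4.350 / 4.480 = 0.971.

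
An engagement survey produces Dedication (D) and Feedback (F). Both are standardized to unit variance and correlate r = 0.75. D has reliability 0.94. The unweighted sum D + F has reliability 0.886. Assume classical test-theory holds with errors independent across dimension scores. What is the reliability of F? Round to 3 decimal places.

0.661

Var(D+F) = 2 + 2·0.75 = 3.500.
True-score variance = ρ_D + ρ_F + 2·0.75, so 0.886 = (0.94 + ρ_F + 1.50) / 3.500.
ρ_F = 0.886·3.500 − 0.94 − 1.50 = 0.661.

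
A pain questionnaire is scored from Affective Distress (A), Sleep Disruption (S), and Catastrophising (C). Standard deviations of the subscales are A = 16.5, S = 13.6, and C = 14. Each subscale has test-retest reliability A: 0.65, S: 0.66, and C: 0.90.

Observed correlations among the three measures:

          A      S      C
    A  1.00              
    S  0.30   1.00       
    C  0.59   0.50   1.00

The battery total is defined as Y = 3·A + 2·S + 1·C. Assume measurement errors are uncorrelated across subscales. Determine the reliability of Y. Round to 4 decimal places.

Var(Y) = 3²·16.5² + 2²·13.6² + 14² + 2·[6·16.5·13.6·0.30 + 3·16.5·14·0.59 + 2·13.6·14·0.50] = 3386.09 + 2006.38 = 5392.47.
With uncorrelated errors the cross-covariances are all true-score covariance, so they carry over unchanged; only the diagonal terms shrink to ρᵢσᵢ².
True-score variance = [3²·16.5²·0.65 + 2²·13.6²·0.66 + 14²·0.90] + 2006.38 = 2257.36 + 2006.38 = 4263.74.
Reliability = 4263.74 / 5392.47 = 0.7907.

0.7907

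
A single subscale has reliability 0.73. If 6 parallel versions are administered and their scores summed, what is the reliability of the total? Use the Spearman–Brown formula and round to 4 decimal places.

ρ_k = kρ / (1 + (k−1)ρ) = 6·0.73 / (1 + 5·0.73) = 4.380 / 4.650 = 0.9419.

0.9419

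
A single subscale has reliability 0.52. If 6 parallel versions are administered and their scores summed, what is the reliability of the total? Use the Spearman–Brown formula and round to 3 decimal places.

0.867

ρ_k = kρ / (1 + (k−1)ρ) = 6·0.52 / (1 + 5·0.52) = 3.120 / 3.600 = 0.867.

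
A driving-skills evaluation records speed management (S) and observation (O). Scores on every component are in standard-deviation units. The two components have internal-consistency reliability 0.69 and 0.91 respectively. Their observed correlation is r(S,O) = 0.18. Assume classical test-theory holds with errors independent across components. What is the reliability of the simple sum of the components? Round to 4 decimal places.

Var(S+O) = 2 + 2·[0.18] = 2 + 0.36 = 2.36.
Because errors are independent across components, Cov(Tᵢ,Tⱼ) = Cov(Xᵢ,Xⱼ); the off-diagonal part of the true-score variance is the same as above.
True-score variance = [0.69 + 0.91] + 0.36 = 1.6 + 0.36 = 1.96.
Reliability = 1.96 / 2.36 = 0.8305.

0.8305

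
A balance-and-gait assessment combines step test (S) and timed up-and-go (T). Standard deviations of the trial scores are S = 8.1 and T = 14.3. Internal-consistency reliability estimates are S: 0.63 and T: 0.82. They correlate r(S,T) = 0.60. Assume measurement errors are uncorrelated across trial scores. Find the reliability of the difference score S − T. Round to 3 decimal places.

Var(S−T) = 8.1² + 14.3² − 2·8.1·14.3·0.60 = 270.1 − 138.996 = 131.104.
Under uncorrelated errors the observed covariances equal the true-score covariances, so only the own-variance terms attenuate.
True-score variance = [8.1²·0.63 + 14.3²·0.82] − 138.996 = 209.016 − 138.996 = 70.0201.
Reliability = 70.0201 / 131.104 = 0.534.

0.534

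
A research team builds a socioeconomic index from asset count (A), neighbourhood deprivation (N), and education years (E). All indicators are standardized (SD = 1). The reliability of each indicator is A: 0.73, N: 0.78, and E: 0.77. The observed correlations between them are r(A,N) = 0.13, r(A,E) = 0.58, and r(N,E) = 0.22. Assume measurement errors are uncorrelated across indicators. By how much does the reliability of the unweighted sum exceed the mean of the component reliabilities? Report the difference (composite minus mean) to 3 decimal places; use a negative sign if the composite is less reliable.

Var(sum) = 3 + 1.86 = 4.86; true-score variance = 2.28 + 1.86 = 4.14; composite reliability = 0.8519.
Mean component reliability = 0.7600.
Difference = 0.8519 − 0.7600 = 0.092.

0.092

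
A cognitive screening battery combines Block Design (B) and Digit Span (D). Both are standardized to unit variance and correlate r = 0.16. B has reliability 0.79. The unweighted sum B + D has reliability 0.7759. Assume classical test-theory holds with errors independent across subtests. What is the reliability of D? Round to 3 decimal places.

Var(B+D) = 2 + 2·0.16 = 2.320.
True-score variance = ρ_B + ρ_D + 2·0.16, so 0.7759 = (0.79 + ρ_D + 0.32) / 2.320.
ρ_D = 0.7759·2.320 − 0.79 − 0.32 = 0.690.

0.690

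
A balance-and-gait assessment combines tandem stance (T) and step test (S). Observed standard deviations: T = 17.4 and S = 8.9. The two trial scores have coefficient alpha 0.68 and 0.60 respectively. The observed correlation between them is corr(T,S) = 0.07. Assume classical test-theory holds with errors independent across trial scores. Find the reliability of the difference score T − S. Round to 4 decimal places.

Var(T−S) = 17.4² + 8.9² − 2·17.4·8.9·0.07 = 381.97 − 21.6804 = 360.29.
Because errors are independent across components, Cov(Tᵢ,Tⱼ) = Cov(Xᵢ,Xⱼ); the off-diagonal part of the true-score variance is the same as above.
True-score variance = [17.4²·0.68 + 8.9²·0.60] − 21.6804 = 253.403 − 21.6804 = 231.722.
Reliability = 231.722 / 360.29 = 0.6432.

0.6432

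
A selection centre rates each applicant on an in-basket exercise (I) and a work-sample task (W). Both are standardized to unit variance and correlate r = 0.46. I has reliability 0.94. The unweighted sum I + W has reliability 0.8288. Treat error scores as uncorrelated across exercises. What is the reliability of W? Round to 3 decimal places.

0.560

Var(I+W) = 2 + 2·0.46 = 2.920.
True-score variance = ρ_I + ρ_W + 2·0.46, so 0.8288 = (0.94 + ρ_W + 0.92) / 2.920.
ρ_W = 0.8288·2.920 − 0.94 − 0.92 = 0.560.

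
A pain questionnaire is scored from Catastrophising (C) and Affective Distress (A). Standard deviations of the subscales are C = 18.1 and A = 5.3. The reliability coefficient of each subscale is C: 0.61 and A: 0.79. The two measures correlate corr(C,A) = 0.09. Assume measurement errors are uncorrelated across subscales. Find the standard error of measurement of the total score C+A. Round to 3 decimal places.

Var(total) = 355.7 + 17.2674 = 372.967.
True-score variance = 222.033 + 17.2674 = 239.301, so reliability = 0.6416.
Error variance = 372.967 − 239.301 = 133.667; SEM = √133.667 = 11.561.

11.561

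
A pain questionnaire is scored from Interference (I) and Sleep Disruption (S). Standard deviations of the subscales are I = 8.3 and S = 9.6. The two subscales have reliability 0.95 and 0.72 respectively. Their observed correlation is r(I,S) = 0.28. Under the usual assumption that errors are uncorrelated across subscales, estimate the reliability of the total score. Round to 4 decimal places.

Var(I+S) = 8.3² + 9.6² + 2·[8.3·9.6·0.28] = 161.05 + 44.6208 = 205.671.
With uncorrelated errors the cross-covariances are all true-score covariance, so they carry over unchanged; only the diagonal terms shrink to ρᵢσᵢ².
True-score variance = [8.3²·0.95 + 9.6²·0.72] + 44.6208 = 131.801 + 44.6208 = 176.422.
Reliability = 176.422 / 205.671 = 0.8578.

0.8578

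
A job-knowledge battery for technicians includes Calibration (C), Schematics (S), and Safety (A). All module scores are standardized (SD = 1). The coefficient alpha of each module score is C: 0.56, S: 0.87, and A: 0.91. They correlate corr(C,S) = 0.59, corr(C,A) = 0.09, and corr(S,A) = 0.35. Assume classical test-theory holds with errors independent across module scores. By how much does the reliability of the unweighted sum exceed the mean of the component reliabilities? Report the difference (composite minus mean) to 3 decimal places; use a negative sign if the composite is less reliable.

Var(sum) = 3 + 2.06 = 5.06; true-score variance = 2.34 + 2.06 = 4.4; composite reliability = 0.8696.
Mean component reliability = 0.7800.
Difference = 0.8696 − 0.7800 = 0.090.

0.090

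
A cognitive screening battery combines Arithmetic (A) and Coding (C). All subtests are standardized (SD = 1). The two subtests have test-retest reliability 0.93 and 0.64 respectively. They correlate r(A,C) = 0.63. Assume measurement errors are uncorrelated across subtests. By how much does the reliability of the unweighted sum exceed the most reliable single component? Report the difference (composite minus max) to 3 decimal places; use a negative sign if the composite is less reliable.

-0.062

Var(sum) = 2 + 1.26 = 3.26; true-score variance = 1.57 + 1.26 = 2.83; composite reliability = 0.8681.
Max component reliability = 0.9300.
Difference = 0.8681 − 0.9300 = -0.062.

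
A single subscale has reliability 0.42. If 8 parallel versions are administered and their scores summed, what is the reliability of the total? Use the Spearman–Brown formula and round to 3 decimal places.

0.853

ρ_k = kρ / (1 + (k−1)ρ) = 8·0.42 / (1 + 7·0.42) = 3.360 / 3.940 = 0.853.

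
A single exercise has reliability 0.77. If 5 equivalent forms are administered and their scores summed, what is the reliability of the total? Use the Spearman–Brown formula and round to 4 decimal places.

0.9436

ρ_k = kρ / (1 + (k−1)ρ) = 5·0.77 / (1 + 4·0.77) = 3.850 / 4.080 = 0.9436.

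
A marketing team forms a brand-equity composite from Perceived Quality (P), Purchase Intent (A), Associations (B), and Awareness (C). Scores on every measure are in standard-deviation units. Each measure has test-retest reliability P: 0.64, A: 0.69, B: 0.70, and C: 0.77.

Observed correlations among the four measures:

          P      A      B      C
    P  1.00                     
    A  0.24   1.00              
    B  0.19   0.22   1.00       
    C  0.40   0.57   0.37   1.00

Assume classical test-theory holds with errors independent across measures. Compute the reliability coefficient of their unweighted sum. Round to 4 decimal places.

0.8496

Var(P+A+B+C) = 4 + 2·[0.24 + 0.19 + 0.40 + 0.22 + 0.57 + 0.37] = 4 + 3.98 = 7.98.
Because errors are independent across components, Cov(Tᵢ,Tⱼ) = Cov(Xᵢ,Xⱼ); the off-diagonal part of the true-score variance is the same as above.
True-score variance = [0.64 + 0.69 + 0.70 + 0.77] + 3.98 = 2.8 + 3.98 = 6.78.
Reliability = 6.78 / 7.98 = 0.8496.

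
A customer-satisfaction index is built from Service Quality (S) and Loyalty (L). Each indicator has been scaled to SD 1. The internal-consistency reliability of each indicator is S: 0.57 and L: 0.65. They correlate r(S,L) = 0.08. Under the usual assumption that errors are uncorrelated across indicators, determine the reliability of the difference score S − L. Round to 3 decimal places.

Var(S−L) = 1 + 1 − 2·0.08 = 2 − 0.16 = 1.84.
Under uncorrelated errors the observed covariances equal the true-score covariances, so only the own-variance terms attenuate.
True-score variance = [0.57 + 0.65] − 0.16 = 1.22 − 0.16 = 1.06.
Reliability = 1.06 / 1.84 = 0.576.

0.576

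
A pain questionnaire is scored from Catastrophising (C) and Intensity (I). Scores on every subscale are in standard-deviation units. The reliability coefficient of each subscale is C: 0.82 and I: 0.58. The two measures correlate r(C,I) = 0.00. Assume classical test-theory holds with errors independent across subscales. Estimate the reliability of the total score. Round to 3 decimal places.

Var(C+I) = 2 + 2·[0.00] = 2 + 0 = 2.
Because errors are independent across components, Cov(Tᵢ,Tⱼ) = Cov(Xᵢ,Xⱼ); the off-diagonal part of the true-score variance is the same as above.
True-score variance = [0.82 + 0.58] + 0 = 1.4 + 0 = 1.4.
Reliability = 1.4 / 2 = 0.700.

0.700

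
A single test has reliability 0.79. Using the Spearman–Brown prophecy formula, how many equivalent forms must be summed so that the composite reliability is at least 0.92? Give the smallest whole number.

4

k ≥ ρ*(1−ρ₁)/(ρ₁(1−ρ*)) = 0.92·0.21 / (0.79·0.08) = 3.057.
Smallest integer k = 4.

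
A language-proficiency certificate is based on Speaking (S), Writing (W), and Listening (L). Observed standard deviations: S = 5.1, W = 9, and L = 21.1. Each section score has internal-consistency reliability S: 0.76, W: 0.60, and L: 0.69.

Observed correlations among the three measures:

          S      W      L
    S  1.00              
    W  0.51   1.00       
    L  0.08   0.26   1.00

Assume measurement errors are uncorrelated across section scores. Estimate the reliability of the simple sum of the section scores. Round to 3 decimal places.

0.753

Var(S+W+L) = 5.1² + 9² + 21.1² + 2·[5.1·9·0.51 + 5.1·21.1·0.08 + 9·21.1·0.26] = 552.22 + 162.784 = 715.004.
Because errors are independent across components, Cov(Tᵢ,Tⱼ) = Cov(Xᵢ,Xⱼ); the off-diagonal part of the true-score variance is the same as above.
True-score variance = [5.1²·0.76 + 9²·0.60 + 21.1²·0.69] + 162.784 = 375.562 + 162.784 = 538.346.
Reliability = 538.346 / 715.004 = 0.753.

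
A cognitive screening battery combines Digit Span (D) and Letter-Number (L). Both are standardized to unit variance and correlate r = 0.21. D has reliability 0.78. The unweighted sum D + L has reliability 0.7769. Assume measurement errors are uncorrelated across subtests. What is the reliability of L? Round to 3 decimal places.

Var(D+L) = 2 + 2·0.21 = 2.420.
True-score variance = ρ_D + ρ_L + 2·0.21, so 0.7769 = (0.78 + ρ_L + 0.42) / 2.420.
ρ_L = 0.7769·2.420 − 0.78 − 0.42 = 0.680.

0.680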